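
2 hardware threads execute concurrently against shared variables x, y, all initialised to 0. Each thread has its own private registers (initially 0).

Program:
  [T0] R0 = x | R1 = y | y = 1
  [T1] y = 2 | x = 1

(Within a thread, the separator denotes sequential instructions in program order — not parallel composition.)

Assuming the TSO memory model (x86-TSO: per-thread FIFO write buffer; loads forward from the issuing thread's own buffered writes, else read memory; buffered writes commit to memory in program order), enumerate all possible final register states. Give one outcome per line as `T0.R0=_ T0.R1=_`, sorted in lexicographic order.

T0.R0=0 T0.R1=0
T0.R0=0 T0.R1=2
T0.R0=1 T0.R1=2

outcome vector order: (T0.R0,T0.R1)
|TSO outcomes| = 3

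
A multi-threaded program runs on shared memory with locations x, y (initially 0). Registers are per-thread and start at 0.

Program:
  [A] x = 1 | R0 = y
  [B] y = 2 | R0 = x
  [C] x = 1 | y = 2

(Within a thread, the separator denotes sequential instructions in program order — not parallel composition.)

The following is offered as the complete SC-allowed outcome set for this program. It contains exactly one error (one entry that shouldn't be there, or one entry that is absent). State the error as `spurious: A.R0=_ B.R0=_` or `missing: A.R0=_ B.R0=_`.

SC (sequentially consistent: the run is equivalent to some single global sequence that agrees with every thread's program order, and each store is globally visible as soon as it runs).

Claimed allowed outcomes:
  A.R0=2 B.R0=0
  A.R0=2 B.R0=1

outcome vector order: (A.R0,B.R0)
under SC → 01; 20; 21
SC∖claimed = {01}

missing: A.R0=0 B.R0=1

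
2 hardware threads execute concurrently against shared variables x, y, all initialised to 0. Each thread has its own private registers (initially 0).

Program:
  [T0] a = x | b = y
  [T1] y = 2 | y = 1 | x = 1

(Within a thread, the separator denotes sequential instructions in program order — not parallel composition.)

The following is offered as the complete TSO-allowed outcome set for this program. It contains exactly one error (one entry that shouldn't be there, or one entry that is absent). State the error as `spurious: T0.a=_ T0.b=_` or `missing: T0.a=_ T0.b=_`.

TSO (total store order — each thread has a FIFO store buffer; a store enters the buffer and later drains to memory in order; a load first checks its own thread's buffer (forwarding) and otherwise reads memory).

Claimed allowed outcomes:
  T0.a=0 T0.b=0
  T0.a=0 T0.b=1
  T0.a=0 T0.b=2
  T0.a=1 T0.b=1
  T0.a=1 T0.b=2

spurious: T0.a=1 T0.b=2

outcome vector order: (T0.a,T0.b)
under TSO → (0,0); (0,1); (0,2); (1,1)
claimed∖TSO = {(1,2)}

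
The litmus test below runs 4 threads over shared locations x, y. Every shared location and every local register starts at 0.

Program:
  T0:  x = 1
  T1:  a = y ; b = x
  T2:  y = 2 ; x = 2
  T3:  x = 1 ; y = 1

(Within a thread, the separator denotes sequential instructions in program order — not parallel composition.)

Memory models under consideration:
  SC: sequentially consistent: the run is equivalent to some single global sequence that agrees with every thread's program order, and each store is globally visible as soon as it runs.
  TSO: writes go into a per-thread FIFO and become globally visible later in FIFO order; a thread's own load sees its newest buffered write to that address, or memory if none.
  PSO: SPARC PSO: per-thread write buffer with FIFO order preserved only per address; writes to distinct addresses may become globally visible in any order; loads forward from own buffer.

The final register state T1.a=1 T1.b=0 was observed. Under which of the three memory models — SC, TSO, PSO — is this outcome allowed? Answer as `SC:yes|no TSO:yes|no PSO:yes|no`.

outcome vector order: (T1.a,T1.b)
under SC → <0 0>; <0 1>; <0 2>; <1 1>; <1 2>; <2 0>; <2 1>; <2 2>
under TSO → <0 0>; <0 1>; <0 2>; <1 1>; <1 2>; <2 0>; <2 1>; <2 2>
under PSO → <0 0>; <0 1>; <0 2>; <1 0>; <1 1>; <1 2>; <2 0>; <2 1>; <2 2>
target <1 0> ∈ {PSO}

SC:no TSO:no PSO:yes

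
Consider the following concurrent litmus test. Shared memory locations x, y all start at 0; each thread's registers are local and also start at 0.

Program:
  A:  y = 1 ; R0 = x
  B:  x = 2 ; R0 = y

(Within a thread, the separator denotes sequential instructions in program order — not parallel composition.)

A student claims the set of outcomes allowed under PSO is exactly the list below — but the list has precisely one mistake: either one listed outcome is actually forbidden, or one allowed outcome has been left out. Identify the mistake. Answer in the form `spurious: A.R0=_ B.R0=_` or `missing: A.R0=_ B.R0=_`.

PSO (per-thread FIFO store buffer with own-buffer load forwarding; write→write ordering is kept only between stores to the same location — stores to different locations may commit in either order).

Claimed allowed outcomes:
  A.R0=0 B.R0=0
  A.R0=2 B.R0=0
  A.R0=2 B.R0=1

outcome vector order: (A.R0,B.R0)
[PSO] allowed = {00; 01; 20; 21}
PSO∖claimed = {01}

missing: A.R0=0 B.R0=1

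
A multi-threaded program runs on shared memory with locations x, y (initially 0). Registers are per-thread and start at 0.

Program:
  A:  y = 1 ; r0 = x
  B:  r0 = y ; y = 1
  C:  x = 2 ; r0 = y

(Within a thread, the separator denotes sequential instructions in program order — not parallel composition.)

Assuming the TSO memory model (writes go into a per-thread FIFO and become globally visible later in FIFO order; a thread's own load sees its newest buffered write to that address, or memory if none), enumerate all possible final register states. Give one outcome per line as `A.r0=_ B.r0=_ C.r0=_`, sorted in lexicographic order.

A.r0=0 B.r0=0 C.r0=0
A.r0=0 B.r0=0 C.r0=1
A.r0=0 B.r0=1 C.r0=0
A.r0=0 B.r0=1 C.r0=1
A.r0=2 B.r0=0 C.r0=0
A.r0=2 B.r0=0 C.r0=1
A.r0=2 B.r0=1 C.r0=0
A.r0=2 B.r0=1 C.r0=1

outcome vector order: (A.r0,B.r0,C.r0)
|TSO outcomes| = 8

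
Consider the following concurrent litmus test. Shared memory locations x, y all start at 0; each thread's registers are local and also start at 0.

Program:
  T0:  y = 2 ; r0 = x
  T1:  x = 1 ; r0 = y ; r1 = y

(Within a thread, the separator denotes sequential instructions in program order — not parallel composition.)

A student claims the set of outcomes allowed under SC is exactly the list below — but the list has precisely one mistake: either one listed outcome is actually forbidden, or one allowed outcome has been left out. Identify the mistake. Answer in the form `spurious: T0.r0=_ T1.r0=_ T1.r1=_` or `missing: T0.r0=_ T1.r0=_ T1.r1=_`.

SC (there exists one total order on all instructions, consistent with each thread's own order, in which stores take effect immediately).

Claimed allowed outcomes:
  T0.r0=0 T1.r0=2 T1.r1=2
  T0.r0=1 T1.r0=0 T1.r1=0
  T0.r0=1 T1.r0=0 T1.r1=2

missing: T0.r0=1 T1.r0=2 T1.r1=2

outcome vector order: (T0.r0,T1.r0,T1.r1)
SC: 4 outcomes — {0/2/2; 1/0/0; 1/0/2; 1/2/2}
SC∖claimed = {1/2/2}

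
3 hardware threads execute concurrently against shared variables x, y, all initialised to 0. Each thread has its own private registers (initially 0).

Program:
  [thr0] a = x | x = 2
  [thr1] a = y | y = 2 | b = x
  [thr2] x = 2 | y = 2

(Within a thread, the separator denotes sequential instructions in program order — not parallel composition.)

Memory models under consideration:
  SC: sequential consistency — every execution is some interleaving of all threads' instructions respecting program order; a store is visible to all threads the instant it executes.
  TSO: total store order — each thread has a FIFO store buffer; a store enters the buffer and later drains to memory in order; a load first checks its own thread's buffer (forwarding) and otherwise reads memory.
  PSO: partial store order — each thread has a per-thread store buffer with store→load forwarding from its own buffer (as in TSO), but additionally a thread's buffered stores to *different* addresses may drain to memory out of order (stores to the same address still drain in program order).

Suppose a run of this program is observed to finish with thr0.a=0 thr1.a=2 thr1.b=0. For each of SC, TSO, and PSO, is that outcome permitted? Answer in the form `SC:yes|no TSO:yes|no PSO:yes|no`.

outcome vector order: (thr0.a,thr1.a,thr1.b)
[SC] allowed = {000; 002; 022; 200; 202; 222}
[TSO] allowed = {000; 002; 022; 200; 202; 222}
[PSO] allowed = {000; 002; 020; 022; 200; 202; 220; 222}
target 020 ∈ {PSO}

SC:no TSO:no PSO:yes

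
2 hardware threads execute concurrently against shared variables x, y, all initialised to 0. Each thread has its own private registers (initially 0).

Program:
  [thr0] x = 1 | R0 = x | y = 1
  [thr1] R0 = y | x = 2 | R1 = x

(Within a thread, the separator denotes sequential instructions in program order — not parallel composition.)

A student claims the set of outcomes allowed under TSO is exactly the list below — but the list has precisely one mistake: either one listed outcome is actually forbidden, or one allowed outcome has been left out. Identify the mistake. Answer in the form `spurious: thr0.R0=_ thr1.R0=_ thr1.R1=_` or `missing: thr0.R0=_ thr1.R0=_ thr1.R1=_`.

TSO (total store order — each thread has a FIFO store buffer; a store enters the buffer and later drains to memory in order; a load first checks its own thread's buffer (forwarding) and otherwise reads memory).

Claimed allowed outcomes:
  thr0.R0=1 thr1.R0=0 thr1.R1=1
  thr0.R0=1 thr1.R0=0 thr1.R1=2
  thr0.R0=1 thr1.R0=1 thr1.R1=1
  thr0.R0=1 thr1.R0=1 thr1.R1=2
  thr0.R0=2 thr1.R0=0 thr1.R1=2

outcome vector order: (thr0.R0,thr1.R0,thr1.R1)
[TSO] allowed = {<1 0 1>, <1 0 2>, <1 1 2>, <2 0 2>}
claimed∖TSO = {<1 1 1>}

spurious: thr0.R0=1 thr1.R0=1 thr1.R1=1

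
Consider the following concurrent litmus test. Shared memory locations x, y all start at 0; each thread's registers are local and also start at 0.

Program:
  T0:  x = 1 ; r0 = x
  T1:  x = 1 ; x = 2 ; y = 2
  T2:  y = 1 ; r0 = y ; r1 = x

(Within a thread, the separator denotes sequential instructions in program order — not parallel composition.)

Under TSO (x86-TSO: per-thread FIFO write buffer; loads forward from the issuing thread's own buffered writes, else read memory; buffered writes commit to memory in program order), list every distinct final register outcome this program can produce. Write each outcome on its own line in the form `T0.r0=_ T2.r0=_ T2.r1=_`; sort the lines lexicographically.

outcome vector order: (T0.r0,T2.r0,T2.r1)
|TSO outcomes| = 9

T0.r0=1 T2.r0=1 T2.r1=0
T0.r0=1 T2.r0=1 T2.r1=1
T0.r0=1 T2.r0=1 T2.r1=2
T0.r0=1 T2.r0=2 T2.r1=1
T0.r0=1 T2.r0=2 T2.r1=2
T0.r0=2 T2.r0=1 T2.r1=0
T0.r0=2 T2.r0=1 T2.r1=1
T0.r0=2 T2.r0=1 T2.r1=2
T0.r0=2 T2.r0=2 T2.r1=2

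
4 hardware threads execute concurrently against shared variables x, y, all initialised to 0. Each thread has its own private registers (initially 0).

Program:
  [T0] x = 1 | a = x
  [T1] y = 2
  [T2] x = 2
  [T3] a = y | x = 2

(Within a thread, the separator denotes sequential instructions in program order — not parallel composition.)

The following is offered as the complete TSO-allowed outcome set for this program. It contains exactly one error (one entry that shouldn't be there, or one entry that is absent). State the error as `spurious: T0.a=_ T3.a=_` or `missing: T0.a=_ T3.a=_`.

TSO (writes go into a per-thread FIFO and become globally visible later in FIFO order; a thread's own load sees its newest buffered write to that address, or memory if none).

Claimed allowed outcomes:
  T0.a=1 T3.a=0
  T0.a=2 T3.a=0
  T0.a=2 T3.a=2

outcome vector order: (T0.a,T3.a)
TSO (4): (1,0); (1,2); (2,0); (2,2)
TSO∖claimed = {(1,2)}

missing: T0.a=1 T3.a=2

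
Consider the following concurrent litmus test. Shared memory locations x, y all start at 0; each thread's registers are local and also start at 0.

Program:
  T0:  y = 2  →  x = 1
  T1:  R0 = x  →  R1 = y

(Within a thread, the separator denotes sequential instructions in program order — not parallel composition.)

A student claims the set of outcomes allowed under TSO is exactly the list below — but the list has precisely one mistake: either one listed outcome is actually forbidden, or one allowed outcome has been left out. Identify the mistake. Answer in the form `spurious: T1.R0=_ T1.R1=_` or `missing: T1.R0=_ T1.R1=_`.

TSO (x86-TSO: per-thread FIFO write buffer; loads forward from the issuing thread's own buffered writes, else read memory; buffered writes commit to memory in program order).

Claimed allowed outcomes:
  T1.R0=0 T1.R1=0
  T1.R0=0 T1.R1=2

missing: T1.R0=1 T1.R1=2

outcome vector order: (T1.R0,T1.R1)
TSO (3): 00; 02; 12
TSO∖claimed = {12}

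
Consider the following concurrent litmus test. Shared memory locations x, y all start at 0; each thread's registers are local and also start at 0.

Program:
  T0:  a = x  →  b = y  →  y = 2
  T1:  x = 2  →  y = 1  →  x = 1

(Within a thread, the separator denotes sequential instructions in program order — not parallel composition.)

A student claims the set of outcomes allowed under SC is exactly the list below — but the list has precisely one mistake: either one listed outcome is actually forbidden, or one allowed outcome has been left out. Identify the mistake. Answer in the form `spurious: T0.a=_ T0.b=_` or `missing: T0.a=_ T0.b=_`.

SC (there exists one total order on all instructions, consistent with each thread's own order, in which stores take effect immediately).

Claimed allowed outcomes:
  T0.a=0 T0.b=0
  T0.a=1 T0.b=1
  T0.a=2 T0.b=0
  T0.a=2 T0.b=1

outcome vector order: (T0.a,T0.b)
SC: 5 outcomes — {0/0; 0/1; 1/1; 2/0; 2/1}
SC∖claimed = {0/1}

missing: T0.a=0 T0.b=1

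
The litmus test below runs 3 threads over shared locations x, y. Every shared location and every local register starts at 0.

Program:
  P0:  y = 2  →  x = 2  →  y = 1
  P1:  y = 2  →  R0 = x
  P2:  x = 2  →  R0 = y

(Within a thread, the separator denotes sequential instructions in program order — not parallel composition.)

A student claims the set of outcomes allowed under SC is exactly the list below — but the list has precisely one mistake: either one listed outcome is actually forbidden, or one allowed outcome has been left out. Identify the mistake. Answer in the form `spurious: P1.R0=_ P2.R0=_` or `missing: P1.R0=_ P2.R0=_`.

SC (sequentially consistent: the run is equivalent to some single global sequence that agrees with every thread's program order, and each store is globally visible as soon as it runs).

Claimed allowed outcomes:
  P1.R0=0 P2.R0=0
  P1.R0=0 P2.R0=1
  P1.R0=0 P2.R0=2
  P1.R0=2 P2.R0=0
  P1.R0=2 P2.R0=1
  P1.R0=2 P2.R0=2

outcome vector order: (P1.R0,P2.R0)
SC: 5 outcomes — {(0,1); (0,2); (2,0); (2,1); (2,2)}
claimed∖SC = {(0,0)}

spurious: P1.R0=0 P2.R0=0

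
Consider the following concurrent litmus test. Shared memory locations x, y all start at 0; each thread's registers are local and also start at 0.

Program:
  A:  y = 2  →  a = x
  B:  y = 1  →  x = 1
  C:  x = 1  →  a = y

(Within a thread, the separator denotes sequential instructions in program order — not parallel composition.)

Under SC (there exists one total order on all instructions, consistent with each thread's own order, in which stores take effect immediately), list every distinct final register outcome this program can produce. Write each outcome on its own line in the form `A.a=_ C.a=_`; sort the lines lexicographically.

A.a=0 C.a=1
A.a=0 C.a=2
A.a=1 C.a=0
A.a=1 C.a=1
A.a=1 C.a=2

outcome vector order: (A.a,C.a)
|SC outcomes| = 5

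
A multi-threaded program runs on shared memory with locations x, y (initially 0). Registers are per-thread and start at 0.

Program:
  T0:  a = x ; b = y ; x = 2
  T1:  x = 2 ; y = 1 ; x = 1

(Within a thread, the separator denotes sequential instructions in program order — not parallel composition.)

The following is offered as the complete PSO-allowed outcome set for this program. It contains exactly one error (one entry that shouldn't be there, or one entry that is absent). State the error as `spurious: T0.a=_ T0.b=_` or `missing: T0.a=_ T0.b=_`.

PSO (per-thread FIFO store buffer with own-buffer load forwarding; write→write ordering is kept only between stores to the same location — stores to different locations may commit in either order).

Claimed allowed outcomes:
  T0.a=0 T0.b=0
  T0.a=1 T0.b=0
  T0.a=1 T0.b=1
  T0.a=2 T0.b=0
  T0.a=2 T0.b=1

missing: T0.a=0 T0.b=1

outcome vector order: (T0.a,T0.b)
under PSO → 00, 01, 10, 11, 20, 21
PSO∖claimed = {01}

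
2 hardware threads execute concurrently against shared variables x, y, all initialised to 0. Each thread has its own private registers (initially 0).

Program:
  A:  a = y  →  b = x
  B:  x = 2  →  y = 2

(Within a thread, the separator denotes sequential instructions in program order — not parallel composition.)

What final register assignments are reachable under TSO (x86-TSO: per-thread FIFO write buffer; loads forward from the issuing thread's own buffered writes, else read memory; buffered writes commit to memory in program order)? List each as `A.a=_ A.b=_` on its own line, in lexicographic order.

A.a=0 A.b=0
A.a=0 A.b=2
A.a=2 A.b=2

outcome vector order: (A.a,A.b)
|TSO outcomes| = 3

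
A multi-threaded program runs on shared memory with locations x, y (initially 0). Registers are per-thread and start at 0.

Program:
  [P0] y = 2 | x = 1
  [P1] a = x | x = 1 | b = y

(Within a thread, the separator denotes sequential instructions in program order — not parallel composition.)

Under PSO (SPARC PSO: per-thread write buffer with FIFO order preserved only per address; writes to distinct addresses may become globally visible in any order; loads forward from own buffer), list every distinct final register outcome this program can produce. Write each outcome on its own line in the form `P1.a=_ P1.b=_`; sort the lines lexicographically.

outcome vector order: (P1.a,P1.b)
|PSO outcomes| = 4

P1.a=0 P1.b=0
P1.a=0 P1.b=2
P1.a=1 P1.b=0
P1.a=1 P1.b=2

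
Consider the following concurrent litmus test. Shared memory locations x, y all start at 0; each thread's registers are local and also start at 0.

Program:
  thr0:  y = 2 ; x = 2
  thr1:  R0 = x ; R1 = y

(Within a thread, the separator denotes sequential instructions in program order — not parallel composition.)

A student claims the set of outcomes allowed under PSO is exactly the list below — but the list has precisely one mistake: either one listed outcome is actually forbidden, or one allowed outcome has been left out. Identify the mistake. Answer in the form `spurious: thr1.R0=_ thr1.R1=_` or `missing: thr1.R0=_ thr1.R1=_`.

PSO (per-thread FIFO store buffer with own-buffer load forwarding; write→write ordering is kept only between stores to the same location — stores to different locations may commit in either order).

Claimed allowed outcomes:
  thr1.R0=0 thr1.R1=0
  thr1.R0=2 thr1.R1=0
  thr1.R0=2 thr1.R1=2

outcome vector order: (thr1.R0,thr1.R1)
PSO (4): 0/0; 0/2; 2/0; 2/2
PSO∖claimed = {0/2}

missing: thr1.R0=0 thr1.R1=2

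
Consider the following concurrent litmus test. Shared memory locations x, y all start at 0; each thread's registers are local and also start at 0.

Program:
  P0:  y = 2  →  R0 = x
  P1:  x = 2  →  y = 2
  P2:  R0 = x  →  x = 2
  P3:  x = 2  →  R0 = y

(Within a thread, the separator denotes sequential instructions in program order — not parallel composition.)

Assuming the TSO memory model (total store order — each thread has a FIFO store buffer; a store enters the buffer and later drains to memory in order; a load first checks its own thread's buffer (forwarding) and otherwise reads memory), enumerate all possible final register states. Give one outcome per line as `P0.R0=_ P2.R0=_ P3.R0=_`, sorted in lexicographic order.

outcome vector order: (P0.R0,P2.R0,P3.R0)
|TSO outcomes| = 8

P0.R0=0 P2.R0=0 P3.R0=0
P0.R0=0 P2.R0=0 P3.R0=2
P0.R0=0 P2.R0=2 P3.R0=0
P0.R0=0 P2.R0=2 P3.R0=2
P0.R0=2 P2.R0=0 P3.R0=0
P0.R0=2 P2.R0=0 P3.R0=2
P0.R0=2 P2.R0=2 P3.R0=0
P0.R0=2 P2.R0=2 P3.R0=2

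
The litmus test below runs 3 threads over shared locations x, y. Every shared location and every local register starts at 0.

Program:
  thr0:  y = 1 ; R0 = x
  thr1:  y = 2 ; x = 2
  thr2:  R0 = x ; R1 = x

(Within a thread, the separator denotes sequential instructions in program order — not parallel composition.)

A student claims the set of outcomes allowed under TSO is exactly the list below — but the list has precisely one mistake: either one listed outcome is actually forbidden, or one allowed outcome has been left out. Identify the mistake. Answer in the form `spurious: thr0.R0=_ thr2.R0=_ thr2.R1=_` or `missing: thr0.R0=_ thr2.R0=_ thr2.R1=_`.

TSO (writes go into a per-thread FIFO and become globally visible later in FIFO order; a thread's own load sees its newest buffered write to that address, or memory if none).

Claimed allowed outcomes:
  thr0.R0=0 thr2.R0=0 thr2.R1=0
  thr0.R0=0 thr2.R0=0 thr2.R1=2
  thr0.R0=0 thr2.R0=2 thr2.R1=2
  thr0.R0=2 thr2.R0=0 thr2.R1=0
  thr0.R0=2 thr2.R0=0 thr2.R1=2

outcome vector order: (thr0.R0,thr2.R0,thr2.R1)
[TSO] allowed = {(0,0,0), (0,0,2), (0,2,2), (2,0,0), (2,0,2), (2,2,2)}
TSO∖claimed = {(2,2,2)}

missing: thr0.R0=2 thr2.R0=2 thr2.R1=2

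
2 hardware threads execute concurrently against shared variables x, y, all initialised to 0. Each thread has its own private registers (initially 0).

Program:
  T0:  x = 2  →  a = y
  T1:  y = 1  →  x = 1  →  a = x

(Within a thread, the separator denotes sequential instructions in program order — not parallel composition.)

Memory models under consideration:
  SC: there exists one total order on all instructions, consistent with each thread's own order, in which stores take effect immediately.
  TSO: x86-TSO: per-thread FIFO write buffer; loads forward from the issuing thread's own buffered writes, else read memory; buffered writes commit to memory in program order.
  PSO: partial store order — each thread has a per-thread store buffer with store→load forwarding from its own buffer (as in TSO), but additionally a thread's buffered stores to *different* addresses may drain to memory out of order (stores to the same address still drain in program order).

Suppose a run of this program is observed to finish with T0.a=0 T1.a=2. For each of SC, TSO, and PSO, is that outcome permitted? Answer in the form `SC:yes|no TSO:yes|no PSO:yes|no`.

SC:no TSO:yes PSO:yes

outcome vector order: (T0.a,T1.a)
SC (3): <0 1> <1 1> <1 2>
TSO (4): <0 1> <0 2> <1 1> <1 2>
PSO (4): <0 1> <0 2> <1 1> <1 2>
target <0 2> ∈ {TSO,PSO}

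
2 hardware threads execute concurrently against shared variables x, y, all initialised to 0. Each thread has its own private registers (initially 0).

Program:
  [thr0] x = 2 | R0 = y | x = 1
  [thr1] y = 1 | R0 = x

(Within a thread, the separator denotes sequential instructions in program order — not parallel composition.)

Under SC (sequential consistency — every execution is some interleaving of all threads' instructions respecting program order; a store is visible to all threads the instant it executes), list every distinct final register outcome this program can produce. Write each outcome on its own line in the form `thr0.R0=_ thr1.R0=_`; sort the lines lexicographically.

outcome vector order: (thr0.R0,thr1.R0)
|SC outcomes| = 5

thr0.R0=0 thr1.R0=1
thr0.R0=0 thr1.R0=2
thr0.R0=1 thr1.R0=0
thr0.R0=1 thr1.R0=1
thr0.R0=1 thr1.R0=2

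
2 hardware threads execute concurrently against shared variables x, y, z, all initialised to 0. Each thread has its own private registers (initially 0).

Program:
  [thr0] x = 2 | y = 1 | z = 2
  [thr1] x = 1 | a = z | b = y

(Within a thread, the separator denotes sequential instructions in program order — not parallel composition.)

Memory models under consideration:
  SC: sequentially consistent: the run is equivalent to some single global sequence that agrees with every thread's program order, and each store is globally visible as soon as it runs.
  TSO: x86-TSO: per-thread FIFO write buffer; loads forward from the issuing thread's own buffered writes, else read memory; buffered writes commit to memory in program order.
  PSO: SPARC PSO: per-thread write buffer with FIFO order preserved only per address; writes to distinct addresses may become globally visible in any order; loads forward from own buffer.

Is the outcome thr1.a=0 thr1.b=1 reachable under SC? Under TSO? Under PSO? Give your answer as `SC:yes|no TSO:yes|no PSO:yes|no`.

SC:yes TSO:yes PSO:yes

outcome vector order: (thr1.a,thr1.b)
under SC → 00; 01; 21
under TSO → 00; 01; 21
under PSO → 00; 01; 20; 21
target 01 ∈ {SC,TSO,PSO}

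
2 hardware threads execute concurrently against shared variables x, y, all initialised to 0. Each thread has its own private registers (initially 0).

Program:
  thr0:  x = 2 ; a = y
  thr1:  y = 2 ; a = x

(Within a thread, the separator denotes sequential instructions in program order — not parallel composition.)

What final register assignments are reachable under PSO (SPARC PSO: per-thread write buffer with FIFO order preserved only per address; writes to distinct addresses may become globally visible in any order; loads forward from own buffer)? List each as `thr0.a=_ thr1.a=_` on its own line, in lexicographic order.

outcome vector order: (thr0.a,thr1.a)
|PSO outcomes| = 4

thr0.a=0 thr1.a=0
thr0.a=0 thr1.a=2
thr0.a=2 thr1.a=0
thr0.a=2 thr1.a=2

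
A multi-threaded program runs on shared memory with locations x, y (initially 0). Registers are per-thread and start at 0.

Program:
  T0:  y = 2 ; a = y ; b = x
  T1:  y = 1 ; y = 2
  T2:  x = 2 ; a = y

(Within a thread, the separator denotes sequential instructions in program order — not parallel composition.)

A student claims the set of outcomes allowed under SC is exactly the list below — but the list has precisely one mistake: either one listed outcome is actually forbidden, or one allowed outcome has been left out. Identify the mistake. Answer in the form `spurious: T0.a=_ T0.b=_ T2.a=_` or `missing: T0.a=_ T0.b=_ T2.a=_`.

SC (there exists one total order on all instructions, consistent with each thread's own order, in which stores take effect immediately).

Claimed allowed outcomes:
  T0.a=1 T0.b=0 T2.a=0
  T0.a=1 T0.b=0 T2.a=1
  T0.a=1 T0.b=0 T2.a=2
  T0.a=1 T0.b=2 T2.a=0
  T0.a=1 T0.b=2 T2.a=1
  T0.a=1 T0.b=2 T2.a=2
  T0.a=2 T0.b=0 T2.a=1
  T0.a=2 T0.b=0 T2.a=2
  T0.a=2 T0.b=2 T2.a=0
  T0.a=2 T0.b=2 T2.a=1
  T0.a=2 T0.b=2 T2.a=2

spurious: T0.a=1 T0.b=0 T2.a=0

outcome vector order: (T0.a,T0.b,T2.a)
[SC] allowed = {<1 0 1>, <1 0 2>, <1 2 0>, <1 2 1>, <1 2 2>, <2 0 1>, <2 0 2>, <2 2 0>, <2 2 1>, <2 2 2>}
claimed∖SC = {<1 0 0>}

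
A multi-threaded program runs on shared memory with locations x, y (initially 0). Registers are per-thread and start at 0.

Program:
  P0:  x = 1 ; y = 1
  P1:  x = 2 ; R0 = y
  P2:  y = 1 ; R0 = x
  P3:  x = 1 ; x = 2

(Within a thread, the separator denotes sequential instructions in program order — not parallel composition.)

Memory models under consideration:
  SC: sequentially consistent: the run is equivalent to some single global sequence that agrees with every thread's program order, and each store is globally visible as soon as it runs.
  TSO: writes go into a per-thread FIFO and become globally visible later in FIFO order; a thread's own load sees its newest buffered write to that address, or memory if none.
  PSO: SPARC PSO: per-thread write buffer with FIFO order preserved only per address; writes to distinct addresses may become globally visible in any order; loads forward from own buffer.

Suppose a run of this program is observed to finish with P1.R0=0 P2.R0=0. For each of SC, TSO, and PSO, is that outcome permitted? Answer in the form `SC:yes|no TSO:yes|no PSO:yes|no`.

outcome vector order: (P1.R0,P2.R0)
SC (5): 01, 02, 10, 11, 12
TSO (6): 00, 01, 02, 10, 11, 12
PSO (6): 00, 01, 02, 10, 11, 12
target 00 ∈ {TSO,PSO}

SC:no TSO:yes PSO:yes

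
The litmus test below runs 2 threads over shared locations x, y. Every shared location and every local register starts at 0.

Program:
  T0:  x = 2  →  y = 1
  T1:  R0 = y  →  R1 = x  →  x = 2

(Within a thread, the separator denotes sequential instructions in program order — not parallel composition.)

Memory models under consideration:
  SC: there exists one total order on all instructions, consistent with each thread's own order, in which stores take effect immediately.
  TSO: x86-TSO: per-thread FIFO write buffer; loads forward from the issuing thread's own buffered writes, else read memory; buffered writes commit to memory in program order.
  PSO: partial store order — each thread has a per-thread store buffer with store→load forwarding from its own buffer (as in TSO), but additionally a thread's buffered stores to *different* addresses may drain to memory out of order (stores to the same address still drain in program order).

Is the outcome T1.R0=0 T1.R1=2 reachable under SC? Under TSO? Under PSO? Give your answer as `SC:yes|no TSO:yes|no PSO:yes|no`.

SC:yes TSO:yes PSO:yes

outcome vector order: (T1.R0,T1.R1)
[SC] allowed = {00 02 12}
[TSO] allowed = {00 02 12}
[PSO] allowed = {00 02 10 12}
target 02 ∈ {SC,TSO,PSO}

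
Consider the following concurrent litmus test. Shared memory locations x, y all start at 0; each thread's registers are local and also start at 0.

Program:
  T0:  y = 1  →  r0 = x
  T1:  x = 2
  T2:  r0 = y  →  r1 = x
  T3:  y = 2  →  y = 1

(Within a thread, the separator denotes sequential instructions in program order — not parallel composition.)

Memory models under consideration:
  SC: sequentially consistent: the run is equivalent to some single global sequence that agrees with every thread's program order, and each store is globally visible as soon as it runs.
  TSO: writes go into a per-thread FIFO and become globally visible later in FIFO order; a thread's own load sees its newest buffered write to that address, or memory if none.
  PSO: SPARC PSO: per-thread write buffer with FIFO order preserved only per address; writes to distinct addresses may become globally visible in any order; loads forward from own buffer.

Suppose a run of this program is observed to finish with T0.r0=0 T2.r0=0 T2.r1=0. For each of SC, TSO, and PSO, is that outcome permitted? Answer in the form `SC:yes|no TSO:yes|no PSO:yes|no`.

outcome vector order: (T0.r0,T2.r0,T2.r1)
under SC → 000 002 010 012 020 022 200 202 210 212 220 222
under TSO → 000 002 010 012 020 022 200 202 210 212 220 222
under PSO → 000 002 010 012 020 022 200 202 210 212 220 222
target 000 ∈ {SC,TSO,PSO}

SC:yes TSO:yes PSO:yes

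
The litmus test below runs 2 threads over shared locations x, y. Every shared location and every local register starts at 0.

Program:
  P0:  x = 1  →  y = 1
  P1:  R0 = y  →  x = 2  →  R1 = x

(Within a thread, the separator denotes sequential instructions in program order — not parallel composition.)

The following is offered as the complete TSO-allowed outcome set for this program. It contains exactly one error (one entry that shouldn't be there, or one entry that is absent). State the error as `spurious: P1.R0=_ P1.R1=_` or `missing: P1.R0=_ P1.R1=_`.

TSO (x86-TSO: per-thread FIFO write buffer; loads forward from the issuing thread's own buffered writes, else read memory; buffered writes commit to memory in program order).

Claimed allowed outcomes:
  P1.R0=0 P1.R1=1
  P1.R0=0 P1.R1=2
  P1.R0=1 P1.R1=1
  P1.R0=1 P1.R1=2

outcome vector order: (P1.R0,P1.R1)
TSO (3): <0 1>, <0 2>, <1 2>
claimed∖TSO = {<1 1>}

spurious: P1.R0=1 P1.R1=1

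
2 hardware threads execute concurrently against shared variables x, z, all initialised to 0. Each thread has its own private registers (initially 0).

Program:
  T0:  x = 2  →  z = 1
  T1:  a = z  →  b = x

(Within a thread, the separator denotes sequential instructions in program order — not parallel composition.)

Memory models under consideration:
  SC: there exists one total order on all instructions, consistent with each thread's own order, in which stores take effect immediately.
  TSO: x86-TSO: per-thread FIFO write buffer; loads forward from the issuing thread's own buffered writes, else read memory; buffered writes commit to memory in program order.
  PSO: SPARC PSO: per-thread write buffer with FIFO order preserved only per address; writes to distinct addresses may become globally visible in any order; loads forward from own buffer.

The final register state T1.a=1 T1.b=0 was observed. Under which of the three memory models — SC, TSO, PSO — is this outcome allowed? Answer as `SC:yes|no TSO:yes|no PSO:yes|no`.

outcome vector order: (T1.a,T1.b)
SC: 3 outcomes — {<0 0>; <0 2>; <1 2>}
TSO: 3 outcomes — {<0 0>; <0 2>; <1 2>}
PSO: 4 outcomes — {<0 0>; <0 2>; <1 0>; <1 2>}
target <1 0> ∈ {PSO}

SC:no TSO:no PSO:yes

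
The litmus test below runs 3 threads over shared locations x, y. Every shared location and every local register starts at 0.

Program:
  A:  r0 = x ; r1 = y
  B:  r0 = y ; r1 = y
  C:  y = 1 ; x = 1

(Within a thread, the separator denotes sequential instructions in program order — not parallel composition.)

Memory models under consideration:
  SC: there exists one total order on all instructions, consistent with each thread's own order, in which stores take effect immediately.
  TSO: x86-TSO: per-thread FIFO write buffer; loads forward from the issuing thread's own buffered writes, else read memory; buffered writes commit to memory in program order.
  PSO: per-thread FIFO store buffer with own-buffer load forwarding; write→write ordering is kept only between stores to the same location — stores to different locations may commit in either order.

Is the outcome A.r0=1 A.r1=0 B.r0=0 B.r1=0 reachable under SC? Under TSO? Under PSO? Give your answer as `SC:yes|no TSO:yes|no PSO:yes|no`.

outcome vector order: (A.r0,A.r1,B.r0,B.r1)
SC: 9 outcomes — {<0 0 0 0>, <0 0 0 1>, <0 0 1 1>, <0 1 0 0>, <0 1 0 1>, <0 1 1 1>, <1 1 0 0>, <1 1 0 1>, <1 1 1 1>}
TSO: 9 outcomes — {<0 0 0 0>, <0 0 0 1>, <0 0 1 1>, <0 1 0 0>, <0 1 0 1>, <0 1 1 1>, <1 1 0 0>, <1 1 0 1>, <1 1 1 1>}
PSO: 12 outcomes — {<0 0 0 0>, <0 0 0 1>, <0 0 1 1>, <0 1 0 0>, <0 1 0 1>, <0 1 1 1>, <1 0 0 0>, <1 0 0 1>, <1 0 1 1>, <1 1 0 0>, <1 1 0 1>, <1 1 1 1>}
target <1 0 0 0> ∈ {PSO}

SC:no TSO:no PSO:yes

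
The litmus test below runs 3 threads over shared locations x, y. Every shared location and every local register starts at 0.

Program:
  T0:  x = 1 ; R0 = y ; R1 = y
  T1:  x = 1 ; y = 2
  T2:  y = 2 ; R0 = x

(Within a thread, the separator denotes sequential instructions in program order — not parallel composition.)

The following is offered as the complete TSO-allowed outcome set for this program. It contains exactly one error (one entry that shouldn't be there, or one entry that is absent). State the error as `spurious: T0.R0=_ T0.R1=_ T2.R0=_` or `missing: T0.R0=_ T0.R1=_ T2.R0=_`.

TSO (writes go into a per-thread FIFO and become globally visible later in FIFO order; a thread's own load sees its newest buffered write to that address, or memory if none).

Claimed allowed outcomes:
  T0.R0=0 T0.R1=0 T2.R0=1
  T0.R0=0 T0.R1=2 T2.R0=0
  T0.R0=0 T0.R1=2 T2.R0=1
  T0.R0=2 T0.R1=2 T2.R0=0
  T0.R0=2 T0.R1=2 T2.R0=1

missing: T0.R0=0 T0.R1=0 T2.R0=0

outcome vector order: (T0.R0,T0.R1,T2.R0)
TSO (6): (0,0,0), (0,0,1), (0,2,0), (0,2,1), (2,2,0), (2,2,1)
TSO∖claimed = {(0,0,0)}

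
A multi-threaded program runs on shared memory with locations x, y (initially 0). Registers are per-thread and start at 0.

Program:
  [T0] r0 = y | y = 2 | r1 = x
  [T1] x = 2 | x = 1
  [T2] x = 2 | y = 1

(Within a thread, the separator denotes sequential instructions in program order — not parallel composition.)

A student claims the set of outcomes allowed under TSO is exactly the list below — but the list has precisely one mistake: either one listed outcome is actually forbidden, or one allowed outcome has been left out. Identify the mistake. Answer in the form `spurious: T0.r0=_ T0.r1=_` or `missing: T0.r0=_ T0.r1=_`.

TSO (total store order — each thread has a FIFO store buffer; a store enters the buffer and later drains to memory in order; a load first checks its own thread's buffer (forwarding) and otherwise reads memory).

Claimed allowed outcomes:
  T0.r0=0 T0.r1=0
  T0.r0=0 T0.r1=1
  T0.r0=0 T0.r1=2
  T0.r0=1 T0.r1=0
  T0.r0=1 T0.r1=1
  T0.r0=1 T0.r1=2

outcome vector order: (T0.r0,T0.r1)
TSO: 5 outcomes — {00, 01, 02, 11, 12}
claimed∖TSO = {10}

spurious: T0.r0=1 T0.r1=0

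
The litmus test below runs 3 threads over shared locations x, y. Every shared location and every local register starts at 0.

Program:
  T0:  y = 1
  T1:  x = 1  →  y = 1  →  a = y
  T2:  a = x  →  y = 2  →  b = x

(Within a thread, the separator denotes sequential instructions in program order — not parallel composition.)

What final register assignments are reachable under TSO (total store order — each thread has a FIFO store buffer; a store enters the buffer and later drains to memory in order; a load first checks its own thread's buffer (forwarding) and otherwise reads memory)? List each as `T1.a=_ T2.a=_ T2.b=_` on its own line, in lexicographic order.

T1.a=1 T2.a=0 T2.b=0
T1.a=1 T2.a=0 T2.b=1
T1.a=1 T2.a=1 T2.b=1
T1.a=2 T2.a=0 T2.b=0
T1.a=2 T2.a=0 T2.b=1
T1.a=2 T2.a=1 T2.b=1

outcome vector order: (T1.a,T2.a,T2.b)
|TSO outcomes| = 6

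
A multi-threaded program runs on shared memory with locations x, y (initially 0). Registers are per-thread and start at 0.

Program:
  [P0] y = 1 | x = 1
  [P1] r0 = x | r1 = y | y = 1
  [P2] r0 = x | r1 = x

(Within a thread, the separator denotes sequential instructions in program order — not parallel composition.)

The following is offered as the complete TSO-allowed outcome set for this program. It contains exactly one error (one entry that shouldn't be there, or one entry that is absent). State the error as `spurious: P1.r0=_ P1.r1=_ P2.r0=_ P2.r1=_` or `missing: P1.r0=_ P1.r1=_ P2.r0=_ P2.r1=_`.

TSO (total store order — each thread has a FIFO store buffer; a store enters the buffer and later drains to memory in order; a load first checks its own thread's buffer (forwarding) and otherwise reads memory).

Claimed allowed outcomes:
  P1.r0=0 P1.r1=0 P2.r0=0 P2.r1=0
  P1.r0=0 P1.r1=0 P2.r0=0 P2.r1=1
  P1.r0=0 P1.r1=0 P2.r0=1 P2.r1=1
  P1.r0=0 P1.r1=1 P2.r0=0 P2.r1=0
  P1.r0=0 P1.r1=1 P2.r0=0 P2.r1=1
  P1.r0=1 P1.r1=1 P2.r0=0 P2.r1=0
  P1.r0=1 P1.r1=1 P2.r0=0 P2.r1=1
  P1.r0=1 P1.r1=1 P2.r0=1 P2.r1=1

missing: P1.r0=0 P1.r1=1 P2.r0=1 P2.r1=1

outcome vector order: (P1.r0,P1.r1,P2.r0,P2.r1)
TSO (9): 0/0/0/0; 0/0/0/1; 0/0/1/1; 0/1/0/0; 0/1/0/1; 0/1/1/1; 1/1/0/0; 1/1/0/1; 1/1/1/1
TSO∖claimed = {0/1/1/1}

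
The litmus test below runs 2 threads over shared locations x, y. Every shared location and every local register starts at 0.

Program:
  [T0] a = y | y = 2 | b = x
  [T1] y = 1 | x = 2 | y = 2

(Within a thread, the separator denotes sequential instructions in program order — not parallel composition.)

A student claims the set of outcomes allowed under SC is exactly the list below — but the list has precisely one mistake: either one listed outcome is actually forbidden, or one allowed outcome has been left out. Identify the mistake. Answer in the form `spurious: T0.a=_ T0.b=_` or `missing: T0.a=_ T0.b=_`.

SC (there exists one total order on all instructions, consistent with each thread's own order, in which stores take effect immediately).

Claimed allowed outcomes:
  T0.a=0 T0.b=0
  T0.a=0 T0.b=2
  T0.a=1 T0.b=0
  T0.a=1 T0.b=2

missing: T0.a=2 T0.b=2

outcome vector order: (T0.a,T0.b)
SC: 5 outcomes — {00; 02; 10; 12; 22}
SC∖claimed = {22}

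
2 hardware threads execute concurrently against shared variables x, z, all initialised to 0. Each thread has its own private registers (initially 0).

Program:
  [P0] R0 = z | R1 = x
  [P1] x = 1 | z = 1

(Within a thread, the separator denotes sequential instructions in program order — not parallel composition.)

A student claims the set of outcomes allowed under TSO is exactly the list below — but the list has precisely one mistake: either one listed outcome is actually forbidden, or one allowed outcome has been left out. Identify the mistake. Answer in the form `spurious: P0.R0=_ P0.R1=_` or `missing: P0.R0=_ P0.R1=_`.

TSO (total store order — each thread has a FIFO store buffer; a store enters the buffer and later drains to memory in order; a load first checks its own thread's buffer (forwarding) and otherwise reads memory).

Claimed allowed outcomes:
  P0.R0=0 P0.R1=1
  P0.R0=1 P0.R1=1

missing: P0.R0=0 P0.R1=0

outcome vector order: (P0.R0,P0.R1)
TSO (3): 00 01 11
TSO∖claimed = {00}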